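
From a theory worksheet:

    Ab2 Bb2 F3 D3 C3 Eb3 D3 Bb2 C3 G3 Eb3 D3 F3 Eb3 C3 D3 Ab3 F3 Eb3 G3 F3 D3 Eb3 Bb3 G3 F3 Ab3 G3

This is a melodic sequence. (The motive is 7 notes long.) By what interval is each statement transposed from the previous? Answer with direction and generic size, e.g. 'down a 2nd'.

up a 2nd

Unit = 7 notes; the statements start on Ab2, Bb2, C3, D3, moving up a 2nd each time.
From Ab2 to Bb2: up a 2nd.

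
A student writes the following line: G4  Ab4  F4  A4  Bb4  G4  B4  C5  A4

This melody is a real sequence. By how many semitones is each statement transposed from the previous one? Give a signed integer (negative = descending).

2

With a 3-note motive the entries are G4, A4, B4, each up a 2nd from the previous.
G4→A4 is 69 − 67 = 2 semitones.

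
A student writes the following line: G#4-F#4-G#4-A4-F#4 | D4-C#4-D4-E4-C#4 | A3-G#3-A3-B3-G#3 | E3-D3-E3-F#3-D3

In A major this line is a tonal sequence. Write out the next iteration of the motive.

B2 A2 B2 C#3 A2

Taking 5-note groups, the heads are G#4, D4, A3, E3: the pattern moves down a 4th.
From B2 the diatonic shape gives B2 A2 B2 C#3 A2.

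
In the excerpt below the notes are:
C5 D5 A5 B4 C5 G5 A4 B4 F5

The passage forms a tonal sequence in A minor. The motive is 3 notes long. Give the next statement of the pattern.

The 3-note cells begin on C5, B4, A4 — each down a 2nd from the last.
Statement 4 starts on G4 and keeps the same diatonic contour: G4 A4 E5.

G4 A4 E5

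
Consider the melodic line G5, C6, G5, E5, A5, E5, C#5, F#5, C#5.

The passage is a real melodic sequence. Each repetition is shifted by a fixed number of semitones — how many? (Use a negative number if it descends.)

The 3-note cells begin on G5, E5, C#5 — each down a 3rd from the last.
G5→E5 is 76 − 79 = -3 semitones.

-3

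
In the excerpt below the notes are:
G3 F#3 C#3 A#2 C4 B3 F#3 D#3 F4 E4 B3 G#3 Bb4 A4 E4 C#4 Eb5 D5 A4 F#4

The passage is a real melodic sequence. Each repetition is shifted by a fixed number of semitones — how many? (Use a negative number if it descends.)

5

Taking 4-note groups, the heads are G3, C4, F4, Bb4, Eb5: the pattern moves up a 4th.
Counting half-steps from G3 to C4: 5.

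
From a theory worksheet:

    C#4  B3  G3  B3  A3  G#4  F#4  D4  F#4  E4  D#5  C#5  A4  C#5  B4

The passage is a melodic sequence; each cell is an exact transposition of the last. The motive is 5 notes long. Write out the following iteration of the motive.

Taking 5-note groups, the heads are C#4, G#4, D#5: the pattern moves up a 5th.
From A#5 the exact shape gives A#5 G#5 E5 G#5 F#5.

A#5 G#5 E5 G#5 F#5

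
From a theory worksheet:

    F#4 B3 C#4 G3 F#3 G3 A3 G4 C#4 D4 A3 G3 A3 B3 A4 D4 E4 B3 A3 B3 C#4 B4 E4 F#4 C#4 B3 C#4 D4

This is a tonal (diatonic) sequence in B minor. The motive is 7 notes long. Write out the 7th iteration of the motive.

The 7-note cells begin on F#4, G4, A4, B4 — each up a 2nd from the last.
Carrying on: C#5 → D5 → E5.
So cell 7 is E5 A4 B4 F#4 E4 F#4 G4.

E5 A4 B4 F#4 E4 F#4 G4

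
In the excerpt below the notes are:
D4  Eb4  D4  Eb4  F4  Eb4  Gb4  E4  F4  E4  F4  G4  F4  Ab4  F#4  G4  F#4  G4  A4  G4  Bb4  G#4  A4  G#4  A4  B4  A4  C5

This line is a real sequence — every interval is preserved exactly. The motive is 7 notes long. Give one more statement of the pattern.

A#4 B4 A#4 B4 C#5 B4 D5

The 7-note cells begin on D4, E4, F#4, G#4 — each up a 2nd from the last.
Statement 5 starts on A#4 and keeps the same exact contour: A#4 B4 A#4 B4 C#5 B4 D5.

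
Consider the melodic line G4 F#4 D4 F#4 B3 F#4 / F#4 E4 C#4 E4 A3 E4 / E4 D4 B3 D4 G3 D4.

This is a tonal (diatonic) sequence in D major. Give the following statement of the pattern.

Taking 6-note groups, the heads are G4, F#4, E4: the pattern moves down a 2nd.
From D4 the diatonic shape gives D4 C#4 A3 C#4 F#3 C#4.

D4 C#4 A3 C#4 F#3 C#4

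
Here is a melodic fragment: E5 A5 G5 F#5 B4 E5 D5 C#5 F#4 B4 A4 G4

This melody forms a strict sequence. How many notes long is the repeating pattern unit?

12 notes total. Splitting into 3 groups of 4:
E5 A5 G5 F#5 | B4 E5 D5 C#5 | F#4 B4 A4 G4
Each cell is the previous one down a 4th — so the unit is 4 notes.

4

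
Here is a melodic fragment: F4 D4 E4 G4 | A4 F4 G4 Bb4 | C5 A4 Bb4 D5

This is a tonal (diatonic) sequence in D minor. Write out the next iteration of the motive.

The 4-note cells begin on F4, A4, C5 — each up a 3rd from the last.
From E5 the diatonic shape gives E5 C5 D5 F5.

E5 C5 D5 F5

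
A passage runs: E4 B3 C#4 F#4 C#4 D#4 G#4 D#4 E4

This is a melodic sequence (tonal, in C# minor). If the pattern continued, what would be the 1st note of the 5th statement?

B4

The unit is 3 notes. Position-1 pitches of the 3 shown cells: E4, F#4, G#4.
Carrying that up a 2nd forward: A4 → B4.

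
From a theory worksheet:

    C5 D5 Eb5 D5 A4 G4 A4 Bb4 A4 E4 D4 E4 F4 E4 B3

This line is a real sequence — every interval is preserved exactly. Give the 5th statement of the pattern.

With a 5-note motive the entries are C5, G4, D4, each down a 4th from the previous.
Continuing the starts: A3 → E3.
So cell 5 is E3 F#3 G3 F#3 C#3.

E3 F#3 G3 F#3 C#3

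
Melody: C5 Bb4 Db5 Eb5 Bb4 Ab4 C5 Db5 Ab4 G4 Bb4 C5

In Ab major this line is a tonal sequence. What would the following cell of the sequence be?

The 4-note cells begin on C5, Bb4, Ab4 — each down a 2nd from the last.
From G4 the diatonic shape gives G4 F4 Ab4 Bb4.

G4 F4 Ab4 Bb4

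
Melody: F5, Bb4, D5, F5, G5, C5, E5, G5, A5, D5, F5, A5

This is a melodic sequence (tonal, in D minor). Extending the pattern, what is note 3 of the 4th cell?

With 4-note cells, note 3 of each statement runs D5, E5, F5.
One more up a 2nd gives G5.

G5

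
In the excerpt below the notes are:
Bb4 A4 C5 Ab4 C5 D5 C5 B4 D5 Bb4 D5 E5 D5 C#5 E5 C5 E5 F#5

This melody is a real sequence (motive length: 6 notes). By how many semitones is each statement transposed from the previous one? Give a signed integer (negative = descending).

2

With a 6-note motive the entries are Bb4, C5, D5, each up a 2nd from the previous.
Bb4 to C5 spans +2 semitones.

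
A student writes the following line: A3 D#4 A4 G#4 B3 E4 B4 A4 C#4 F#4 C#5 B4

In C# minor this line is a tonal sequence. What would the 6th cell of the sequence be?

F#4 B4 F#5 E5

With a 4-note motive the entries are A3, B3, C#4, each up a 2nd from the previous.
Extending up a 2nd: D#4 → E4 → F#4.
So cell 6 is F#4 B4 F#5 E5.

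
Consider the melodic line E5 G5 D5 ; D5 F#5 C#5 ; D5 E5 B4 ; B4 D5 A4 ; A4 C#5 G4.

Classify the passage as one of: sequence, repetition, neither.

Note 1 of cell 3 is D5; if this were a sequence it would be C#5. No unit length gives a consistent transposition pattern.

neither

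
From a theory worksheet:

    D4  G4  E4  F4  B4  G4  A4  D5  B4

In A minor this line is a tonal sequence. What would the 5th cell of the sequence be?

E5 A5 F5

The 3-note cells begin on D4, F4, A4 — each up a 3rd from the last.
Continuing the starts: C5 → E5.
From E5 the diatonic shape gives E5 A5 F5.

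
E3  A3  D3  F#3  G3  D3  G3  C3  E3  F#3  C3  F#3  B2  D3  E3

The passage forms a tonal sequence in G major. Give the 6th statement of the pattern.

The 5-note cells begin on E3, D3, C3 — each down a 2nd from the last.
Continuing the starts: B2 → A2 → G2.
So cell 6 is G2 C3 F#2 A2 B2.

G2 C3 F#2 A2 B2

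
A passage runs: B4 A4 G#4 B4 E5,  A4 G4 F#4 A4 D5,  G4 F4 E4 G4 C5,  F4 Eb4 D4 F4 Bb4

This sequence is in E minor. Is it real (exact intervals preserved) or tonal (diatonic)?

Each cell has the same semitone pattern (-2, -1, 3, 5) — intervals are preserved exactly.
And G#4 lies outside E minor, so the sequence is real rather than tonal.

real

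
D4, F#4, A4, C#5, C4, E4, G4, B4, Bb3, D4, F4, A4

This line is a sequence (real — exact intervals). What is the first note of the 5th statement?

Taking 4-note groups, the heads are D4, C4, Bb3: the pattern moves down a 2nd.
Continuing: Ab3 → Gb3. Statement 5 starts on Gb3.

Gb3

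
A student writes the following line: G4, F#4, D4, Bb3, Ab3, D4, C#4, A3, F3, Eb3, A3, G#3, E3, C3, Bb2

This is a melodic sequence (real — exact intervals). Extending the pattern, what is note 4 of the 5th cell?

The unit is 5 notes. Position-4 pitches of the 3 shown cells: Bb3, F3, C3.
Carrying that down a 4th forward: G2 → D2.

D2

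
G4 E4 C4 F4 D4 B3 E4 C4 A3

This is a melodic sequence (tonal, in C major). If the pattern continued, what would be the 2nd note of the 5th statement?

The unit is 3 notes. Position-2 pitches of the 3 shown cells: E4, D4, C4.
Carrying that down a 2nd forward: B3 → A3.

A3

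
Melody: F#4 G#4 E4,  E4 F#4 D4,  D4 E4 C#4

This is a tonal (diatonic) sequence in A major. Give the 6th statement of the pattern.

The 3-note cells begin on F#4, E4, D4 — each down a 2nd from the last.
Continuing the starts: C#4 → B3 → A3.
From A3 the diatonic shape gives A3 B3 G#3.

A3 B3 G#3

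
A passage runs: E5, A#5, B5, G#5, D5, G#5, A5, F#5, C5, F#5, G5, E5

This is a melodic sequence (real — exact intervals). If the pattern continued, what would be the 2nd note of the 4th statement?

Grouping in 4s, the 2nd note of each cell is A#5, G#5, F#5.
Each moves down a 2nd; the next is E5.

E5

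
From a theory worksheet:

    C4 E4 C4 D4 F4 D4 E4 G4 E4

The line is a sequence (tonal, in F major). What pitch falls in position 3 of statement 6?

Grouping in 3s, the 3rd note of each cell is C4, D4, E4.
Each moves up a 2nd. Continuing: F4 → G4 → A4.

A4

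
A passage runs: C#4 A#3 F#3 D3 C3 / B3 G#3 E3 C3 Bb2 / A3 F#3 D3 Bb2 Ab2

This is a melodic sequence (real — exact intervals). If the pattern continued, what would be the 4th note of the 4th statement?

Ab2

With 5-note cells, note 4 of each statement runs D3, C3, Bb2.
Each moves down a 2nd; the next is Ab2.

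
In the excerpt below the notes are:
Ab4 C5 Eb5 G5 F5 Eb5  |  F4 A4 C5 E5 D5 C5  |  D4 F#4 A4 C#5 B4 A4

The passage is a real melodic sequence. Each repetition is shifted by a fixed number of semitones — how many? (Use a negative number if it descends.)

With a 6-note motive the entries are Ab4, F4, D4, each down a 3rd from the previous.
Counting half-steps from Ab4 to F4: -3.

-3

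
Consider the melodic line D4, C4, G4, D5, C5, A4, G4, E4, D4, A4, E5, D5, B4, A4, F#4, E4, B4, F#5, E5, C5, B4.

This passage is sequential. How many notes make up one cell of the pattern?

7

21 notes total. Splitting into 3 groups of 7:
D4 C4 G4 D5 C5 A4 G4 | E4 D4 A4 E5 D5 B4 A4 | F#4 E4 B4 F#5 E5 C5 B4
Each cell is the previous one up a 2nd — so the unit is 7 notes.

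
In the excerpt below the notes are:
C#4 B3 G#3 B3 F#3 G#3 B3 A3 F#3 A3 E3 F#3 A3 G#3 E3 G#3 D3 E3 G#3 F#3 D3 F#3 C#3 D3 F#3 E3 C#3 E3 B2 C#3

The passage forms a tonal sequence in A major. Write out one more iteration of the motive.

Taking 6-note groups, the heads are C#4, B3, A3, G#3, F#3: the pattern moves down a 2nd.
Statement 6 starts on E3 and keeps the same diatonic contour: E3 D3 B2 D3 A2 B2.

E3 D3 B2 D3 A2 B2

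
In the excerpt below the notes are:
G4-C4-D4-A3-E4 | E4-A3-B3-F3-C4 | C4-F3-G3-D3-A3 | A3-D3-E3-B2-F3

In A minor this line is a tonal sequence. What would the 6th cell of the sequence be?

D3 G2 A2 E2 B2

Unit = 5 notes; the statements start on G4, E4, C4, A3, moving down a 3rd each time.
Continuing the starts: F3 → D3.
Statement 6 starts on D3 and keeps the same diatonic contour: D3 G2 A2 E2 B2.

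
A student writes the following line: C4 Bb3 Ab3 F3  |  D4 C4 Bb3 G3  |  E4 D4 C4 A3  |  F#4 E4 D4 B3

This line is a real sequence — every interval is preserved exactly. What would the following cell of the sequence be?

Unit = 4 notes; the statements start on C4, D4, E4, F#4, moving up a 2nd each time.
Statement 5 starts on G#4 and keeps the same exact contour: G#4 F#4 E4 C#4.

G#4 F#4 E4 C#4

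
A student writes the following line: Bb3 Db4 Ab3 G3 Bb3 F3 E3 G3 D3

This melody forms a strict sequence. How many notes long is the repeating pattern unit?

9 notes total. Splitting into 3 groups of 3:
Bb3 Db4 Ab3 | G3 Bb3 F3 | E3 G3 D3
Each cell is the previous one down a 3rd — so the unit is 3 notes.

3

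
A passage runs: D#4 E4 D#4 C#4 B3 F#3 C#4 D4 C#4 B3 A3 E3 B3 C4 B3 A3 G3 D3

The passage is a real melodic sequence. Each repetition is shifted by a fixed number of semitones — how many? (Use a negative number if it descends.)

The 6-note cells begin on D#4, C#4, B3 — each down a 2nd from the last.
D#4→C#4 is 61 − 63 = -2 semitones.

-2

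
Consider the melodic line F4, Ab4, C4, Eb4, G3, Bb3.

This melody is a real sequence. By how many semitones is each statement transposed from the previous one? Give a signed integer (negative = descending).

-5

Unit = 2 notes; the statements start on F4, C4, G3, moving down a 4th each time.
F4 to C4 spans -5 semitones.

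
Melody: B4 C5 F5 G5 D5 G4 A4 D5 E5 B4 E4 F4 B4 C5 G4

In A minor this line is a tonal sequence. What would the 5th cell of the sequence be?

The 5-note cells begin on B4, G4, E4 — each down a 3rd from the last.
Extending down a 3rd: C4 → A3.
So cell 5 is A3 B3 E4 F4 C4.

A3 B3 E4 F4 C4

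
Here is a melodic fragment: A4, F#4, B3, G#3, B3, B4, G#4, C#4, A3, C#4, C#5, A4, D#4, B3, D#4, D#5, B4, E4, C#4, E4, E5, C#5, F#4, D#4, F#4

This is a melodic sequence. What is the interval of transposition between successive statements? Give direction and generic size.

up a 2nd

Taking 5-note groups, the heads are A4, B4, C#5, D#5, E5: the pattern moves up a 2nd.
A4 to B4 is up a 2nd.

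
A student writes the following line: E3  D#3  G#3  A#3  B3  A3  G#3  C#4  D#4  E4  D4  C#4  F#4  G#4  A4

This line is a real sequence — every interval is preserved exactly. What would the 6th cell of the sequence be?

With a 5-note motive the entries are E3, A3, D4, each up a 4th from the previous.
Carrying on: G4 → C5 → F5.
From F5 the exact shape gives F5 E5 A5 B5 C6.

F5 E5 A5 B5 C6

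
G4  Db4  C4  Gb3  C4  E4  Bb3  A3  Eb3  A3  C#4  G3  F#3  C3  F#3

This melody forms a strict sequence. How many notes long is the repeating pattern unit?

There are 15 notes; a 5-note unit gives 3 cells:
G4 Db4 C4 Gb3 C4 | E4 Bb3 A3 Eb3 A3 | C#4 G3 F#3 C3 F#3
Each cell is the previous one down a 3rd — so the unit is 5 notes.

5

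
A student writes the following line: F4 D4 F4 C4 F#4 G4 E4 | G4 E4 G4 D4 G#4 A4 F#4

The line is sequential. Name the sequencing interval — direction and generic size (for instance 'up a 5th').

Taking 7-note groups, the heads are F4, G4: the pattern moves up a 2nd.
From F4 to G4: up a 2nd.

up a 2nd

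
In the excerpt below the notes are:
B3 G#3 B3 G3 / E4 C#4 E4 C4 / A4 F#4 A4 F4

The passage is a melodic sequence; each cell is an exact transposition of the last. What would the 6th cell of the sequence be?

With a 4-note motive the entries are B3, E4, A4, each up a 4th from the previous.
Extending up a 4th: D5 → G5 → C6.
Statement 6 starts on C6 and keeps the same exact contour: C6 A5 C6 Ab5.

C6 A5 C6 Ab5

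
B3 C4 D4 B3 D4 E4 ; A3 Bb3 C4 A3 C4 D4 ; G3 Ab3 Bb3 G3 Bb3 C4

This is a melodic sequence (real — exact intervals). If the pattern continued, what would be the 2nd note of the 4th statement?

The unit is 6 notes. Position-2 pitches of the 3 shown cells: C4, Bb3, Ab3.
One more down a 2nd gives Gb3.

Gb3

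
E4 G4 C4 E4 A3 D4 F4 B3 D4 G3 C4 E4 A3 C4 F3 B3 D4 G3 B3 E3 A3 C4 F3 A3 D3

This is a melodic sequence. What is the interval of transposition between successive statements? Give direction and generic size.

Unit = 5 notes; the statements start on E4, D4, C4, B3, A3, moving down a 2nd each time.
From E4 to D4: down a 2nd.

down a 2nd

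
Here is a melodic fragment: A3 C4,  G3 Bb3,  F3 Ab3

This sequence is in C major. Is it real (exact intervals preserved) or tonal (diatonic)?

real

Each cell has the same semitone pattern (3,) — intervals are preserved exactly.
And Bb3 lies outside C major, so the sequence is real rather than tonal.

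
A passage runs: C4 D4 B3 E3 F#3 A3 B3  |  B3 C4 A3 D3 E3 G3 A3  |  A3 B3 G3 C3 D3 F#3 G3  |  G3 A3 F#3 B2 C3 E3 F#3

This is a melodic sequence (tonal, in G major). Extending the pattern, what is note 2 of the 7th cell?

Grouping in 7s, the 2nd note of each cell is D4, C4, B3, A3.
Each moves down a 2nd. Continuing: G3 → F#3 → E3.

E3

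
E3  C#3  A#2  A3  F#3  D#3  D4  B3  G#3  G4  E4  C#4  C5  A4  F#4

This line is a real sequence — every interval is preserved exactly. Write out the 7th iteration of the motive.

Taking 3-note groups, the heads are E3, A3, D4, G4, C5: the pattern moves up a 4th.
Carrying on: F5 → Bb5.
Statement 7 starts on Bb5 and keeps the same exact contour: Bb5 G5 E5.

Bb5 G5 E5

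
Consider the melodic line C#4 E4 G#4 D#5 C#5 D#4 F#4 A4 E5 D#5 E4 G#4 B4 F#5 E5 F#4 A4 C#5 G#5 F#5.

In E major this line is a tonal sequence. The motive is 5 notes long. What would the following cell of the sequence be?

The 5-note cells begin on C#4, D#4, E4, F#4 — each up a 2nd from the last.
Statement 5 starts on G#4 and keeps the same diatonic contour: G#4 B4 D#5 A5 G#5.

G#4 B4 D#5 A5 G#5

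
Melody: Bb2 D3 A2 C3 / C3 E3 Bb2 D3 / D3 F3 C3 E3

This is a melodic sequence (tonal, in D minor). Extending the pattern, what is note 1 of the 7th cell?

The unit is 4 notes. Position-1 pitches of the 3 shown cells: Bb2, C3, D3.
Extending up a 2nd: E3 → F3 → G3 → A3.

A3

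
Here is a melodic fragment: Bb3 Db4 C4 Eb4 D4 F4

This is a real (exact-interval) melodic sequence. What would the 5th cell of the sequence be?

F#4 A4

Taking 2-note groups, the heads are Bb3, C4, D4: the pattern moves up a 2nd.
Carrying on: E4 → F#4.
So cell 5 is F#4 A4.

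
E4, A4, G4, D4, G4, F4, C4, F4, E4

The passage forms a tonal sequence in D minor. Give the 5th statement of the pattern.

A3 D4 C4

Unit = 3 notes; the statements start on E4, D4, C4, moving down a 2nd each time.
Extending down a 2nd: Bb3 → A3.
So cell 5 is A3 D4 C4.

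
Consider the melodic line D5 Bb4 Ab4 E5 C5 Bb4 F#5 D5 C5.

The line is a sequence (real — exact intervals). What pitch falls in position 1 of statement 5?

A#5

The unit is 3 notes. Position-1 pitches of the 3 shown cells: D5, E5, F#5.
Carrying that up a 2nd forward: G#5 → A#5.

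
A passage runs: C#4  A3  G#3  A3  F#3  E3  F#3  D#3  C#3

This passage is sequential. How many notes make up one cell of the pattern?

Try groups of 3 (3 cells in 9 notes):
C#4 A3 G#3 | A3 F#3 E3 | F#3 D#3 C#3
That's a consistent down a 3rd shift per cell, and no other grouping gives one.

3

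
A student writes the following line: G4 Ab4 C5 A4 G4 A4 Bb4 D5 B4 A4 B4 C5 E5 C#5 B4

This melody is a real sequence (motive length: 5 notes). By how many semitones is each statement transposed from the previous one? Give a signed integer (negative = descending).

2

The 5-note cells begin on G4, A4, B4 — each up a 2nd from the last.
G4→A4 is 69 − 67 = 2 semitones.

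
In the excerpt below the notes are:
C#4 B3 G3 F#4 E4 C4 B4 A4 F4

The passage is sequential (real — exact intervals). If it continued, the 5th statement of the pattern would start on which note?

Unit = 3 notes; the statements start on C#4, F#4, B4, moving up a 4th each time.
Continuing: E5 → A5. Statement 5 starts on A5.

A5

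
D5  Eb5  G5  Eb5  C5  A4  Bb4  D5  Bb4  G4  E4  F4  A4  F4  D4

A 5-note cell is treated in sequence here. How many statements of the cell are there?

15 notes in groups of 5 gives 15/5 = 3 statements.
Starts: D5, A4, E4 — each down a 4th.

3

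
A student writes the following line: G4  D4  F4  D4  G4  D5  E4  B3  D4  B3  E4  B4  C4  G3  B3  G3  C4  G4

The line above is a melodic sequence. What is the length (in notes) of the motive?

6

There are 18 notes; a 6-note unit gives 3 cells:
G4 D4 F4 D4 G4 D5 | E4 B3 D4 B3 E4 B4 | C4 G3 B3 G3 C4 G4
That's a consistent down a 3rd shift per cell, and no other grouping gives one.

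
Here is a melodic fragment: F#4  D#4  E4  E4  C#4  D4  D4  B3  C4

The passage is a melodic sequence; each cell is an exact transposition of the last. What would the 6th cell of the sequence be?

The 3-note cells begin on F#4, E4, D4 — each down a 2nd from the last.
Carrying on: C4 → Bb3 → Ab3.
From Ab3 the exact shape gives Ab3 F3 Gb3.

Ab3 F3 Gb3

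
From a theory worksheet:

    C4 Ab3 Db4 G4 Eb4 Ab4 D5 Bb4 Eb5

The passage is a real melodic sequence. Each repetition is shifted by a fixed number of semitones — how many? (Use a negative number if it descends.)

7

With a 3-note motive the entries are C4, G4, D5, each up a 5th from the previous.
C4→G4 is 67 − 60 = 7 semitones.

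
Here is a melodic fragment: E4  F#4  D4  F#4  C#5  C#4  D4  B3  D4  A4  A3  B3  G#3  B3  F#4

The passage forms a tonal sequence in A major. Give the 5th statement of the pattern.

D3 E3 C#3 E3 B3

Taking 5-note groups, the heads are E4, C#4, A3: the pattern moves down a 3rd.
Carrying on: F#3 → D3.
Statement 5 starts on D3 and keeps the same diatonic contour: D3 E3 C#3 E3 B3.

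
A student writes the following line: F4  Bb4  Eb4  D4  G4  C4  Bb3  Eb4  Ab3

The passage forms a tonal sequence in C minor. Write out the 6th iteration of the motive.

C3 F3 Bb2

With a 3-note motive the entries are F4, D4, Bb3, each down a 3rd from the previous.
Carrying on: G3 → Eb3 → C3.
From C3 the diatonic shape gives C3 F3 Bb2.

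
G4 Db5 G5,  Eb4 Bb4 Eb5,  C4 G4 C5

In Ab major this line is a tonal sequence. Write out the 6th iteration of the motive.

Db3 Ab3 Db4

With a 3-note motive the entries are G4, Eb4, C4, each down a 3rd from the previous.
Extending down a 3rd: Ab3 → F3 → Db3.
So cell 6 is Db3 Ab3 Db4.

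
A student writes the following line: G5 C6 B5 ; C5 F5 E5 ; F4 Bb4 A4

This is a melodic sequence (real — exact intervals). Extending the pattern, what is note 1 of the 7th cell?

The unit is 3 notes. Position-1 pitches of the 3 shown cells: G5, C5, F4.
Extending down a 5th: Bb3 → Eb3 → Ab2 → Db2.

Db2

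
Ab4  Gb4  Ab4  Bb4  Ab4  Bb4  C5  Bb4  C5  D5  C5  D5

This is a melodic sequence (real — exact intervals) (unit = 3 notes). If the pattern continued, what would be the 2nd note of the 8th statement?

With 3-note cells, note 2 of each statement runs Gb4, Ab4, Bb4, C5.
Carrying that up a 2nd forward: D5 → E5 → F#5 → G#5.

G#5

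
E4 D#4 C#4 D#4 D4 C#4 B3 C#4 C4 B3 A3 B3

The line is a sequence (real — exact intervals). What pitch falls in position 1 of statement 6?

Gb3

Grouping in 4s, the 1st note of each cell is E4, D4, C4.
Carrying that down a 2nd forward: Bb3 → Ab3 → Gb3.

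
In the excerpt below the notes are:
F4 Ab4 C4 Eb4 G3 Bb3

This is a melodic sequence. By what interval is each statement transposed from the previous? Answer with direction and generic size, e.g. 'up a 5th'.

Unit = 2 notes; the statements start on F4, C4, G3, moving down a 4th each time.
From F4 to C4: down a 4th.

down a 4th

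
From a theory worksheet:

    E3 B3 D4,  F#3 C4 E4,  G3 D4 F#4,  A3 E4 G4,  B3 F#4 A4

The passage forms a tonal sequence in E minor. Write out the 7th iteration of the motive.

Unit = 3 notes; the statements start on E3, F#3, G3, A3, B3, moving up a 2nd each time.
Carrying on: C4 → D4.
Statement 7 starts on D4 and keeps the same diatonic contour: D4 A4 C5.

D4 A4 C5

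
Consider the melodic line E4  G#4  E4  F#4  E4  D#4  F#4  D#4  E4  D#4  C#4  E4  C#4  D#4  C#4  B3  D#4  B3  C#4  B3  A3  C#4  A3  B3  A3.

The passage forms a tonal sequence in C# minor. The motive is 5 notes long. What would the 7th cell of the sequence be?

Unit = 5 notes; the statements start on E4, D#4, C#4, B3, A3, moving down a 2nd each time.
Extending down a 2nd: G#3 → F#3.
From F#3 the diatonic shape gives F#3 A3 F#3 G#3 F#3.

F#3 A3 F#3 G#3 F#3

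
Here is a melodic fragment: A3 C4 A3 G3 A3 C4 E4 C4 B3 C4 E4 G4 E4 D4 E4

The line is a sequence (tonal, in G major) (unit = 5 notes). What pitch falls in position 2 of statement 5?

The unit is 5 notes. Position-2 pitches of the 3 shown cells: C4, E4, G4.
Carrying that up a 3rd forward: B4 → D5.

D5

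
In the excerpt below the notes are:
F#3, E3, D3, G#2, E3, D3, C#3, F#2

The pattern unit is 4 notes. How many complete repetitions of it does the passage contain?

8 notes in groups of 4 gives 8/4 = 2 statements.
Starts: F#3, E3 — each down a 2nd.

2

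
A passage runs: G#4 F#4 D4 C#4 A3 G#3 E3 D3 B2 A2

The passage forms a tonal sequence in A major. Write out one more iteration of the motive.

Unit = 2 notes; the statements start on G#4, D4, A3, E3, B2, moving down a 4th each time.
So cell 6 is F#2 E2.

F#2 E2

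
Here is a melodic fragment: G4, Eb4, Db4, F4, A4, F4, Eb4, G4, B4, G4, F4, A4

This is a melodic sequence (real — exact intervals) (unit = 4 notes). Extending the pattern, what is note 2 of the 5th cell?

With 4-note cells, note 2 of each statement runs Eb4, F4, G4.
Extending up a 2nd: A4 → B4.

B4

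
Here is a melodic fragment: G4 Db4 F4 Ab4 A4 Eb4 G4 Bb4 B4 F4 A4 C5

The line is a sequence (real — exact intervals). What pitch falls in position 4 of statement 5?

With 4-note cells, note 4 of each statement runs Ab4, Bb4, C5.
Carrying that up a 2nd forward: D5 → E5.

E5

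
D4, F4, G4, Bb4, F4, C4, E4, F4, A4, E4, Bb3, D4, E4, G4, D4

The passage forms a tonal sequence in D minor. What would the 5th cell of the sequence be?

The 5-note cells begin on D4, C4, Bb3 — each down a 2nd from the last.
Carrying on: A3 → G3.
Statement 5 starts on G3 and keeps the same diatonic contour: G3 Bb3 C4 E4 Bb3.

G3 Bb3 C4 E4 Bb3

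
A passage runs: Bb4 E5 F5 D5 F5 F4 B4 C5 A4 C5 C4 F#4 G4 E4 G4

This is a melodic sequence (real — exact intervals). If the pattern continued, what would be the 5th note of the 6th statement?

E3

The unit is 5 notes. Position-5 pitches of the 3 shown cells: F5, C5, G4.
Carrying that down a 4th forward: D4 → A3 → E3.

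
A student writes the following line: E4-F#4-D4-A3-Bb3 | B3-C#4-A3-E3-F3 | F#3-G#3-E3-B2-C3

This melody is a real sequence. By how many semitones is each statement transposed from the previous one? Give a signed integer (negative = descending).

-5

Taking 5-note groups, the heads are E4, B3, F#3: the pattern moves down a 4th.
E4→B3 is 59 − 64 = -5 semitones.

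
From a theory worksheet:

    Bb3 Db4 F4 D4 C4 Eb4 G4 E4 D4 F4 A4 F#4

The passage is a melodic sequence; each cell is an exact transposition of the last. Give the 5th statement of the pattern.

Unit = 4 notes; the statements start on Bb3, C4, D4, moving up a 2nd each time.
Continuing the starts: E4 → F#4.
So cell 5 is F#4 A4 C#5 A#4.

F#4 A4 C#5 A#4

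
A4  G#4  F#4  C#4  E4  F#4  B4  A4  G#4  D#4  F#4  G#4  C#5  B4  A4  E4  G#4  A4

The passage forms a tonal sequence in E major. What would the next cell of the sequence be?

The 6-note cells begin on A4, B4, C#5 — each up a 2nd from the last.
Statement 4 starts on D#5 and keeps the same diatonic contour: D#5 C#5 B4 F#4 A4 B4.

D#5 C#5 B4 F#4 A4 B4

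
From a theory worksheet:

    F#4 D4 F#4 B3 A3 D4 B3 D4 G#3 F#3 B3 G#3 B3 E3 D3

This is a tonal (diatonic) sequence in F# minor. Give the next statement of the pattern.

G#3 E3 G#3 C#3 B2

Taking 5-note groups, the heads are F#4, D4, B3: the pattern moves down a 3rd.
From G#3 the diatonic shape gives G#3 E3 G#3 C#3 B2.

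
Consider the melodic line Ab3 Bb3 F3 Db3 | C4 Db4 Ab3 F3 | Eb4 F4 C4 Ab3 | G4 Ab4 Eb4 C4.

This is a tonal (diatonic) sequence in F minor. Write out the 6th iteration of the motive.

Db5 Eb5 Bb4 G4

Taking 4-note groups, the heads are Ab3, C4, Eb4, G4: the pattern moves up a 3rd.
Extending up a 3rd: Bb4 → Db5.
Statement 6 starts on Db5 and keeps the same diatonic contour: Db5 Eb5 Bb4 G4.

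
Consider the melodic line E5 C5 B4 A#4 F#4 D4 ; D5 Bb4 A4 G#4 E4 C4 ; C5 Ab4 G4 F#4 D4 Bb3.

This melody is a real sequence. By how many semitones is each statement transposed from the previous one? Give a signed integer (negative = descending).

-2

Taking 6-note groups, the heads are E5, D5, C5: the pattern moves down a 2nd.
E5 to D5 spans -2 semitones.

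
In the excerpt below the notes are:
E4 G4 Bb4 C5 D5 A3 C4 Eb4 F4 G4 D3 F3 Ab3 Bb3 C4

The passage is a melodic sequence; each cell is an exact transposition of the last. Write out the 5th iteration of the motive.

The 5-note cells begin on E4, A3, D3 — each down a 5th from the last.
Carrying on: G2 → C2.
Statement 5 starts on C2 and keeps the same exact contour: C2 Eb2 Gb2 Ab2 Bb2.

C2 Eb2 Gb2 Ab2 Bb2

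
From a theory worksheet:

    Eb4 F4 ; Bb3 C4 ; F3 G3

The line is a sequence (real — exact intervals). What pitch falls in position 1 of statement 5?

Grouping in 2s, the 1st note of each cell is Eb4, Bb3, F3.
Each moves down a 4th. Continuing: C3 → G2.

G2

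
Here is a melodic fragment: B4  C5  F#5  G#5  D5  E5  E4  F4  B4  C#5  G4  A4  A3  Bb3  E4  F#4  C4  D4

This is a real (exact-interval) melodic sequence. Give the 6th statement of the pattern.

The 6-note cells begin on B4, E4, A3 — each down a 5th from the last.
Continuing the starts: D3 → G2 → C2.
From C2 the exact shape gives C2 Db2 G2 A2 Eb2 F2.

C2 Db2 G2 A2 Eb2 F2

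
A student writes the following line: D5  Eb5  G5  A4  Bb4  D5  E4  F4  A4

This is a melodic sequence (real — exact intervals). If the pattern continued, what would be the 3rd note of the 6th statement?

F#3

Grouping in 3s, the 3rd note of each cell is G5, D5, A4.
Carrying that down a 4th forward: E4 → B3 → F#3.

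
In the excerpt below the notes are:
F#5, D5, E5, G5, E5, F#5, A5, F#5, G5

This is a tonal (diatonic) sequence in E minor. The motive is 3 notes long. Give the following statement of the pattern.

B5 G5 A5

Unit = 3 notes; the statements start on F#5, G5, A5, moving up a 2nd each time.
From B5 the diatonic shape gives B5 G5 A5.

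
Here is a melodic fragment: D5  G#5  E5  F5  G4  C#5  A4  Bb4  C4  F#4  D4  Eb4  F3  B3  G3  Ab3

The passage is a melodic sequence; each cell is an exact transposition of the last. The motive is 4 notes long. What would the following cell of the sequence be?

Bb2 E3 C3 Db3

The 4-note cells begin on D5, G4, C4, F3 — each down a 5th from the last.
From Bb2 the exact shape gives Bb2 E3 C3 Db3.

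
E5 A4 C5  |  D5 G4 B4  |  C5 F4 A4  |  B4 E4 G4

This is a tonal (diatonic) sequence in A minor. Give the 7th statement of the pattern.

F4 B3 D4

Unit = 3 notes; the statements start on E5, D5, C5, B4, moving down a 2nd each time.
Extending down a 2nd: A4 → G4 → F4.
Statement 7 starts on F4 and keeps the same diatonic contour: F4 B3 D4.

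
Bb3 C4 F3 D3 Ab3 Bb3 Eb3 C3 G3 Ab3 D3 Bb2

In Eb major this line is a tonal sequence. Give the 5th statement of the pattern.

Eb3 F3 Bb2 G2

The 4-note cells begin on Bb3, Ab3, G3 — each down a 2nd from the last.
Extending down a 2nd: F3 → Eb3.
So cell 5 is Eb3 F3 Bb2 G2.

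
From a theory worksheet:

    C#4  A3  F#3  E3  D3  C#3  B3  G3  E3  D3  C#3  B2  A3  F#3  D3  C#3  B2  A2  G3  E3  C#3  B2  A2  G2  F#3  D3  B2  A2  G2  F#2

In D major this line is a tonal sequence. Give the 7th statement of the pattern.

D3 B2 G2 F#2 E2 D2

The 6-note cells begin on C#4, B3, A3, G3, F#3 — each down a 2nd from the last.
Carrying on: E3 → D3.
Statement 7 starts on D3 and keeps the same diatonic contour: D3 B2 G2 F#2 E2 D2.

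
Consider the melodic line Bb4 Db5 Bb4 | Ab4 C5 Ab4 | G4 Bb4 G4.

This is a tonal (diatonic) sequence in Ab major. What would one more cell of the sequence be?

F4 Ab4 F4

With a 3-note motive the entries are Bb4, Ab4, G4, each down a 2nd from the previous.
From F4 the diatonic shape gives F4 Ab4 F4.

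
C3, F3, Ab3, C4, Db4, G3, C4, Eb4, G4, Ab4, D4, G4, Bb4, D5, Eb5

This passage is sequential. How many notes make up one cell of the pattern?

5

Try groups of 5 (3 cells in 15 notes):
C3 F3 Ab3 C4 Db4 | G3 C4 Eb4 G4 Ab4 | D4 G4 Bb4 D5 Eb5
Each cell is the previous one up a 5th — so the unit is 5 notes.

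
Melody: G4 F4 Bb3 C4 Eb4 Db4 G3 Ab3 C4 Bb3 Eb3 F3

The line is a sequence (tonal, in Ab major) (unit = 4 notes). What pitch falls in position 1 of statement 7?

Bb2

The unit is 4 notes. Position-1 pitches of the 3 shown cells: G4, Eb4, C4.
Extending down a 3rd: Ab3 → F3 → Db3 → Bb2.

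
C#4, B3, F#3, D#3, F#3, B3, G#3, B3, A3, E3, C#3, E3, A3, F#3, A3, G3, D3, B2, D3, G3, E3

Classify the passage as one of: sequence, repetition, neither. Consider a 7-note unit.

sequence

Each 7-note cell is the previous one transposed down a 2nd.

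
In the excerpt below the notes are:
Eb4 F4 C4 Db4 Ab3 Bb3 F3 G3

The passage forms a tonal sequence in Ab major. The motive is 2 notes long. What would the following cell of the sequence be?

Db3 Eb3

With a 2-note motive the entries are Eb4, C4, Ab3, F3, each down a 3rd from the previous.
Statement 5 starts on Db3 and keeps the same diatonic contour: Db3 Eb3.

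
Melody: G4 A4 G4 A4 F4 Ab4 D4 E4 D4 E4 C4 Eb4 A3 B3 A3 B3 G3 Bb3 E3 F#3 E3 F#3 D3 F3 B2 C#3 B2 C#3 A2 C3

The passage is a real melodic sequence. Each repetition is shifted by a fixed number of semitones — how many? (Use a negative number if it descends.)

-5

With a 6-note motive the entries are G4, D4, A3, E3, B2, each down a 4th from the previous.
G4 to D4 spans -5 semitones.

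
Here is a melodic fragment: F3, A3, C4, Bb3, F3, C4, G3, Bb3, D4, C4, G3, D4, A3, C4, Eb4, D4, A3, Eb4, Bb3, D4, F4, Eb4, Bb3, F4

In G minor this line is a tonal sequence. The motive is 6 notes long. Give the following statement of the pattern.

C4 Eb4 G4 F4 C4 G4

Unit = 6 notes; the statements start on F3, G3, A3, Bb3, moving up a 2nd each time.
From C4 the diatonic shape gives C4 Eb4 G4 F4 C4 G4.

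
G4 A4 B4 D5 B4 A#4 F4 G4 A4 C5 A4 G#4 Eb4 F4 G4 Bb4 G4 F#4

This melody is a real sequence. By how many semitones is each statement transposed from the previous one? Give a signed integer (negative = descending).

With a 6-note motive the entries are G4, F4, Eb4, each down a 2nd from the previous.
G4→F4 is 65 − 67 = -2 semitones.

-2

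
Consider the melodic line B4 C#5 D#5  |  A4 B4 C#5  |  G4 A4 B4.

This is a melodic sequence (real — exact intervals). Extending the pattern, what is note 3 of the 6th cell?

F4

The unit is 3 notes. Position-3 pitches of the 3 shown cells: D#5, C#5, B4.
Carrying that down a 2nd forward: A4 → G4 → F4.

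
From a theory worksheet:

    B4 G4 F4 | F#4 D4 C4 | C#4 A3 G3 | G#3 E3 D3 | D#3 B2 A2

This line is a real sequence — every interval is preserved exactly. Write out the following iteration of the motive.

The 3-note cells begin on B4, F#4, C#4, G#3, D#3 — each down a 4th from the last.
Statement 6 starts on A#2 and keeps the same exact contour: A#2 F#2 E2.

A#2 F#2 E2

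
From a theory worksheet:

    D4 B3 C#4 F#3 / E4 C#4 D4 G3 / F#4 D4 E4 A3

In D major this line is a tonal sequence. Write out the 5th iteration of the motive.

A4 F#4 G4 C#4

The 4-note cells begin on D4, E4, F#4 — each up a 2nd from the last.
Carrying on: G4 → A4.
So cell 5 is A4 F#4 G4 C#4.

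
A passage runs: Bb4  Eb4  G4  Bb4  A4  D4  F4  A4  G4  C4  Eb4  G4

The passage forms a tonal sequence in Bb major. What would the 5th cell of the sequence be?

Taking 4-note groups, the heads are Bb4, A4, G4: the pattern moves down a 2nd.
Continuing the starts: F4 → Eb4.
So cell 5 is Eb4 A3 C4 Eb4.

Eb4 A3 C4 Eb4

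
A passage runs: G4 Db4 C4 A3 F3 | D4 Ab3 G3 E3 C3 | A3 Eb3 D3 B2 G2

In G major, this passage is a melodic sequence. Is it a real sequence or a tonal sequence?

Each cell has the same semitone pattern (-6, -1, -3, -4) — intervals are preserved exactly.
And Db4 lies outside G major, so the sequence is real rather than tonal.

real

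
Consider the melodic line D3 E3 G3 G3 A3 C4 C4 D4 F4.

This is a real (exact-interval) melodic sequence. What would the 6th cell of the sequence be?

Taking 3-note groups, the heads are D3, G3, C4: the pattern moves up a 4th.
Extending up a 4th: F4 → Bb4 → Eb5.
From Eb5 the exact shape gives Eb5 F5 Ab5.

Eb5 F5 Ab5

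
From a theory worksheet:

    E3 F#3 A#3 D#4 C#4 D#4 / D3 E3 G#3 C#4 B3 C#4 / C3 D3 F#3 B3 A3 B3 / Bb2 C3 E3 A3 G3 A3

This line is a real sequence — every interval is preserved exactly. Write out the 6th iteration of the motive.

Gb2 Ab2 C3 F3 Eb3 F3

Taking 6-note groups, the heads are E3, D3, C3, Bb2: the pattern moves down a 2nd.
Extending down a 2nd: Ab2 → Gb2.
From Gb2 the exact shape gives Gb2 Ab2 C3 F3 Eb3 F3.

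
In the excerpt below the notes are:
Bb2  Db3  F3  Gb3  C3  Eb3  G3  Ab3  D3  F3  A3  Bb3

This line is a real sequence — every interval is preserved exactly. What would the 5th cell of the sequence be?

F#3 A3 C#4 D4

Taking 4-note groups, the heads are Bb2, C3, D3: the pattern moves up a 2nd.
Carrying on: E3 → F#3.
Statement 5 starts on F#3 and keeps the same exact contour: F#3 A3 C#4 D4.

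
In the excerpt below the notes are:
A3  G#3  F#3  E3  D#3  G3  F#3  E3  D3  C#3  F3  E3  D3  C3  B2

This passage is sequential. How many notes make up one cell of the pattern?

5

There are 15 notes; a 5-note unit gives 3 cells:
A3 G#3 F#3 E3 D#3 | G3 F#3 E3 D3 C#3 | F3 E3 D3 C3 B2
Each cell is the previous one down a 2nd — so the unit is 5 notes.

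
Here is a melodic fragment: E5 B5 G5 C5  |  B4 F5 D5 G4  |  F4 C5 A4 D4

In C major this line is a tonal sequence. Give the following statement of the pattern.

Unit = 4 notes; the statements start on E5, B4, F4, moving down a 4th each time.
So cell 4 is C4 G4 E4 A3.

C4 G4 E4 A3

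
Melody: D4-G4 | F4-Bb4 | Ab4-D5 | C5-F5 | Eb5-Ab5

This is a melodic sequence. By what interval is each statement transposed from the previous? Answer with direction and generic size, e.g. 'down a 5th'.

up a 3rd

Taking 2-note groups, the heads are D4, F4, Ab4, C5, Eb5: the pattern moves up a 3rd.
From D4 to F4: up a 3rd.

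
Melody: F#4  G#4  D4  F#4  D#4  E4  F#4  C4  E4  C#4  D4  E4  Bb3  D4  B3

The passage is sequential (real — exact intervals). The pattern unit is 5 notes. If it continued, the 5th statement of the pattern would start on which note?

Bb3

Taking 5-note groups, the heads are F#4, E4, D4: the pattern moves down a 2nd.
Continuing: C4 → Bb3. Statement 5 starts on Bb3.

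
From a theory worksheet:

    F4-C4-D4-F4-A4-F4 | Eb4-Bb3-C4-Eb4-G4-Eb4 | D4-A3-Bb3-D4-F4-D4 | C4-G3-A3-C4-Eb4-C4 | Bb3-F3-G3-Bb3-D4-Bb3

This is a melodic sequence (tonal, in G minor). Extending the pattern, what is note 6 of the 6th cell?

A3

The unit is 6 notes. Position-6 pitches of the 5 shown cells: F4, Eb4, D4, C4, Bb3.
Each moves down a 2nd; the next is A3.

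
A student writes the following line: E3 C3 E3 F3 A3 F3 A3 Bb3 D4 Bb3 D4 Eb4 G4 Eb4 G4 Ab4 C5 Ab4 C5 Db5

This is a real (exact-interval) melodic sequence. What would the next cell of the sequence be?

F5 Db5 F5 Gb5

With a 4-note motive the entries are E3, A3, D4, G4, C5, each up a 4th from the previous.
So cell 6 is F5 Db5 F5 Gb5.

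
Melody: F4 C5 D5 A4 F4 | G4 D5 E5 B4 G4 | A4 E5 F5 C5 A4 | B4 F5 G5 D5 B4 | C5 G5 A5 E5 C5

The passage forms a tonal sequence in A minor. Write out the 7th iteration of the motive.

Taking 5-note groups, the heads are F4, G4, A4, B4, C5: the pattern moves up a 2nd.
Carrying on: D5 → E5.
Statement 7 starts on E5 and keeps the same diatonic contour: E5 B5 C6 G5 E5.

E5 B5 C6 G5 E5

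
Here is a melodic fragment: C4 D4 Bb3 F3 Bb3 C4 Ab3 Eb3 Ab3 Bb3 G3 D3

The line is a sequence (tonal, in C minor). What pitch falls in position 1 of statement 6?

Eb3

The unit is 4 notes. Position-1 pitches of the 3 shown cells: C4, Bb3, Ab3.
Carrying that down a 2nd forward: G3 → F3 → Eb3.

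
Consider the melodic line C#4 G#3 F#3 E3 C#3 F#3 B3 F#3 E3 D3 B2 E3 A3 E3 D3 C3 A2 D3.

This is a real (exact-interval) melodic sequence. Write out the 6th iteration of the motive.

Eb3 Bb2 Ab2 Gb2 Eb2 Ab2

With a 6-note motive the entries are C#4, B3, A3, each down a 2nd from the previous.
Carrying on: G3 → F3 → Eb3.
Statement 6 starts on Eb3 and keeps the same exact contour: Eb3 Bb2 Ab2 Gb2 Eb2 Ab2.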